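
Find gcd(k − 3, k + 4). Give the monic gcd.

Euclidean algorithm in ℚ[k]:
  k − 3 = (k + 4) + (−7)
  k + 4 = (−(1/7)k − 4/7)(−7) + (0)
The last nonzero remainder is the constant −7, so the polynomials are coprime and gcd = 1.

1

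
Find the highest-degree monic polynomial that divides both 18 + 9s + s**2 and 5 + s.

Repeated division with remainder:
  s**2 + 9s + 18 = (s + 4)(s + 5) + (-2)
  s + 5 = (-(1/2)s - 5/2)(-2) + (0)
The last nonzero remainder is the constant -2, so the polynomials are coprime and gcd = 1.

1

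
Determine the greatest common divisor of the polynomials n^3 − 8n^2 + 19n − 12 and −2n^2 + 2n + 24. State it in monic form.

n − 4

By polynomial division,
  n^3 − 8n^2 + 19n − 12 = (−(1/2)n + 7/2)(−2n^2 + 2n + 24) + (24n − 96)
  −2n^2 + 2n + 24 = (−(1/12)n − 1/4)(24n − 96) + (0)
Last nonzero remainder: 24n − 96. Dividing through by 24 gives the monic gcd n − 4.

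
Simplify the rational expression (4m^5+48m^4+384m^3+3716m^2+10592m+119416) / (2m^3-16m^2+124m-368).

Apply the Euclidean algorithm:
  4m^5+48m^4+384m^3+3716m^2+10592m+119416 = (2m^2+40m+388)(2m^3-16m^2+124m-368) + (5700m^2-22800m+262200)
  2m^3-16m^2+124m-368 = ((1/2850)m-2/1425)(5700m^2-22800m+262200) + (0)
Last nonzero remainder: 5700m^2-22800m+262200. Dividing through by 5700 gives the monic gcd m^2-4m+46.
Cancel m^2-4m+46 from numerator and denominator to get the reduced form.

(2m^3+32m^2+228m+1298)/(m-4)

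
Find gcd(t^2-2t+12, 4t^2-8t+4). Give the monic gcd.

1

By polynomial division,
  t^2-2t+12 = (1/4)(4t^2-8t+4) + (11)
  4t^2-8t+4 = ((4/11)t^2-(8/11)t+4/11)(11) + (0)
The last nonzero remainder is the constant 11, so the polynomials are coprime and gcd = 1.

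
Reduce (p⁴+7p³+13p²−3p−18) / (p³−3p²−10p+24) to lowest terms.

Repeated division with remainder:
  p⁴+7p³+13p²−3p−18 = (p+10)(p³−3p²−10p+24) + (53p²+73p−258)
  p³−3p²−10p+24 = ((1/53)p−232/2809)(53p²+73p−258) + ((2520/2809)p+7560/2809)
  53p²+73p−258 = ((148877/2520)p−120787/1260)((2520/2809)p+7560/2809) + (0)
Last nonzero remainder: (2520/2809)p+7560/2809. Dividing through by 2520/2809 gives the monic gcd p+3.
Cancel p+3 from numerator and denominator to get the reduced form.

(p³+4p²+p−6)/(p²−6p+8)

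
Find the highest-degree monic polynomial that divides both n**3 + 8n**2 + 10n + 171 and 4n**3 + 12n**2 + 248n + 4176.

n + 9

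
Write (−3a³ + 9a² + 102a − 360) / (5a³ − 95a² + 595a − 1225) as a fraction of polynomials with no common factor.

(−3a² − 6a + 72)/(5a² − 70a + 245)

Apply the Euclidean algorithm:
  −3a³ + 9a² + 102a − 360 = (−3/5)(5a³ − 95a² + 595a − 1225) + (−48a² + 459a − 1095)
  5a³ − 95a² + 595a − 1225 = (−(5/48)a + 755/768)(−48a² + 459a − 1095) + ((7605/256)a − 38025/256)
  −48a² + 459a − 1095 = (−(4096/2535)a + 18688/2535)((7605/256)a − 38025/256) + (0)
Last nonzero remainder: (7605/256)a − 38025/256. Dividing through by 7605/256 gives the monic gcd a − 5.
Cancel a − 5 from numerator and denominator to get the reduced form.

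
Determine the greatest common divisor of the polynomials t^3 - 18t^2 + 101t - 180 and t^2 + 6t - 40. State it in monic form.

t - 4

Repeated division with remainder:
  t^3 - 18t^2 + 101t - 180 = (t - 24)(t^2 + 6t - 40) + (285t - 1140)
  t^2 + 6t - 40 = ((1/285)t + 2/57)(285t - 1140) + (0)
Last nonzero remainder: 285t - 1140. Dividing through by 285 gives the monic gcd t - 4.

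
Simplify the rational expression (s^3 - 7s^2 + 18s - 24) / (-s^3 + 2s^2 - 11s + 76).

Repeated division with remainder:
  s^3 - 7s^2 + 18s - 24 = (-1)(-s^3 + 2s^2 - 11s + 76) + (-5s^2 + 7s + 52)
  -s^3 + 2s^2 - 11s + 76 = ((1/5)s - 3/25)(-5s^2 + 7s + 52) + (-(514/25)s + 2056/25)
  -5s^2 + 7s + 52 = ((125/514)s + 325/514)(-(514/25)s + 2056/25) + (0)
Last nonzero remainder: -(514/25)s + 2056/25. Dividing through by -514/25 gives the monic gcd s - 4.
Cancel s - 4 from numerator and denominator to get the reduced form.

(-s^2 + 3s - 6)/(s^2 + 2s + 19)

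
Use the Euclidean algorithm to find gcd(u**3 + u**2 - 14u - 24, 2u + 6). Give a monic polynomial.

u + 3

Euclidean algorithm in ℚ[u]:
  u**3 + u**2 - 14u - 24 = ((1/2)u**2 - u - 4)(2u + 6) + (0)
Last nonzero remainder: 2u + 6. Dividing through by 2 gives the monic gcd u + 3.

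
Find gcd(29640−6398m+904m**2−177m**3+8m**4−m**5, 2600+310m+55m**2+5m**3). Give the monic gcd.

52+m+m**2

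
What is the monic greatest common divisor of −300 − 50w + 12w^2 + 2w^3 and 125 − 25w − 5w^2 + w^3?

−25 + w^2

Euclidean algorithm in ℚ[w]:
  2w^3 + 12w^2 − 50w − 300 = (2)(w^3 − 5w^2 − 25w + 125) + (22w^2 − 550)
  w^3 − 5w^2 − 25w + 125 = ((1/22)w − 5/22)(22w^2 − 550) + (0)
Last nonzero remainder: 22w^2 − 550. Dividing through by 22 gives the monic gcd w^2 − 25.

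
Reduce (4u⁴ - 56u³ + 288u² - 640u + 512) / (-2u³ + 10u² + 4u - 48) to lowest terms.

(-2u³ + 20u² - 64u + 64)/(u² - u - 6)

Euclidean algorithm in ℚ[u]:
  4u⁴ - 56u³ + 288u² - 640u + 512 = (-2u + 18)(-2u³ + 10u² + 4u - 48) + (116u² - 808u + 1376)
  -2u³ + 10u² + 4u - 48 = (-(1/58)u - 57/1682)(116u² - 808u + 1376) + ((288/841)u - 1152/841)
  116u² - 808u + 1376 = ((24389/72)u - 36163/36)((288/841)u - 1152/841) + (0)
Last nonzero remainder: (288/841)u - 1152/841. Dividing through by 288/841 gives the monic gcd u - 4.
Cancel u - 4 from numerator and denominator to get the reduced form.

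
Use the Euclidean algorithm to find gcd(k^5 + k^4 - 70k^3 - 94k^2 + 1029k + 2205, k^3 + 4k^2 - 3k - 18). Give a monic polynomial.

k^2 + 6k + 9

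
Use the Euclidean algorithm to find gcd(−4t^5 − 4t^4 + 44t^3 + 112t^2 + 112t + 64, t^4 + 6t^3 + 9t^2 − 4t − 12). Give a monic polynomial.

t^2 + 4t + 4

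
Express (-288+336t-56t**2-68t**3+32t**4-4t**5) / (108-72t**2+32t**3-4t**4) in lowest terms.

(8-4t-2t**2+t**3)/(-3-2t+t**2)

By polynomial division,
  -4t**5+32t**4-68t**3-56t**2+336t-288 = (t)(-4t**4+32t**3-72t**2+108) + (4t**3-56t**2+228t-288)
  -4t**4+32t**3-72t**2+108 = (-t-6)(4t**3-56t**2+228t-288) + (-180t**2+1080t-1620)
  4t**3-56t**2+228t-288 = (-(1/45)t+8/45)(-180t**2+1080t-1620) + (0)
Last nonzero remainder: -180t**2+1080t-1620. Dividing through by -180 gives the monic gcd t**2-6t+9.
Cancel t**2-6t+9 from numerator and denominator to get the reduced form.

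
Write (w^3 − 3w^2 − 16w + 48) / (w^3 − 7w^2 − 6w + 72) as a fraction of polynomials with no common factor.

Apply the Euclidean algorithm:
  w^3 − 3w^2 − 16w + 48 = (w^3 − 7w^2 − 6w + 72) + (4w^2 − 10w − 24)
  w^3 − 7w^2 − 6w + 72 = ((1/4)w − 9/8)(4w^2 − 10w − 24) + (−(45/4)w + 45)
  4w^2 − 10w − 24 = (−(16/45)w − 8/15)(−(45/4)w + 45) + (0)
Last nonzero remainder: −(45/4)w + 45. Dividing through by −45/4 gives the monic gcd w − 4.
Cancel w − 4 from numerator and denominator to get the reduced form.

(w^2 + w − 12)/(w^2 − 3w − 18)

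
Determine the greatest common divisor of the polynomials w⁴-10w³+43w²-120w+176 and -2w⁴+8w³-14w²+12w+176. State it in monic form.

w³-6w²+19w-44

Apply the Euclidean algorithm:
  w⁴-10w³+43w²-120w+176 = (-1/2)(-2w⁴+8w³-14w²+12w+176) + (-6w³+36w²-114w+264)
  -2w⁴+8w³-14w²+12w+176 = ((1/3)w+2/3)(-6w³+36w²-114w+264) + (0)
Last nonzero remainder: -6w³+36w²-114w+264. Dividing through by -6 gives the monic gcd w³-6w²+19w-44.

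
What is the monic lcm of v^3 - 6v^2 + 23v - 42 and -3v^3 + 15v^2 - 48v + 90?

Euclidean algorithm in ℚ[v]:
  v^3 - 6v^2 + 23v - 42 = (-1/3)(-3v^3 + 15v^2 - 48v + 90) + (-v^2 + 7v - 12)
  -3v^3 + 15v^2 - 48v + 90 = (3v + 6)(-v^2 + 7v - 12) + (-54v + 162)
  -v^2 + 7v - 12 = ((1/54)v - 2/27)(-54v + 162) + (0)
Last nonzero remainder: -54v + 162. Dividing through by -54 gives the monic gcd v - 3.
Then lcm(f, g) = f·g / gcd(f, g); expanding and making the result monic gives the answer.

v^5 - 8v^4 + 45v^3 - 148v^2 + 314v - 420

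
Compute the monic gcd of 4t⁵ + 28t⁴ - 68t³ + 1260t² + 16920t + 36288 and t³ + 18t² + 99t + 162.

Apply the Euclidean algorithm:
  4t⁵ + 28t⁴ - 68t³ + 1260t² + 16920t + 36288 = (4t² - 44t + 328)(t³ + 18t² + 99t + 162) + (-936t² - 8424t - 16848)
  t³ + 18t² + 99t + 162 = (-(1/936)t - 1/104)(-936t² - 8424t - 16848) + (0)
Last nonzero remainder: -936t² - 8424t - 16848. Dividing through by -936 gives the monic gcd t² + 9t + 18.

t² + 9t + 18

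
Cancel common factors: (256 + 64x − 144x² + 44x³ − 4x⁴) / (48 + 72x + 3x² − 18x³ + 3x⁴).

By polynomial division,
  −4x⁴ + 44x³ − 144x² + 64x + 256 = (−4/3)(3x⁴ − 18x³ + 3x² + 72x + 48) + (20x³ − 140x² + 160x + 320)
  3x⁴ − 18x³ + 3x² + 72x + 48 = ((3/20)x + 3/20)(20x³ − 140x² + 160x + 320) + (0)
Last nonzero remainder: 20x³ − 140x² + 160x + 320. Dividing through by 20 gives the monic gcd x³ − 7x² + 8x + 16.
Cancel x³ − 7x² + 8x + 16 from numerator and denominator to get the reduced form.

(16 − 4x)/(3 + 3x)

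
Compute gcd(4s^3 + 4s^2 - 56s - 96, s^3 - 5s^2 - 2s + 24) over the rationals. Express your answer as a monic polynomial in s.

Apply the Euclidean algorithm:
  4s^3 + 4s^2 - 56s - 96 = (4)(s^3 - 5s^2 - 2s + 24) + (24s^2 - 48s - 192)
  s^3 - 5s^2 - 2s + 24 = ((1/24)s - 1/8)(24s^2 - 48s - 192) + (0)
Last nonzero remainder: 24s^2 - 48s - 192. Dividing through by 24 gives the monic gcd s^2 - 2s - 8.

s^2 - 2s - 8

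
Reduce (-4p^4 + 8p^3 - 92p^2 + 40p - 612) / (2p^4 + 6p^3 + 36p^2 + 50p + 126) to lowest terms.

Repeated division with remainder:
  -4p^4 + 8p^3 - 92p^2 + 40p - 612 = (-2)(2p^4 + 6p^3 + 36p^2 + 50p + 126) + (20p^3 - 20p^2 + 140p - 360)
  2p^4 + 6p^3 + 36p^2 + 50p + 126 = ((1/10)p + 2/5)(20p^3 - 20p^2 + 140p - 360) + (30p^2 + 30p + 270)
  20p^3 - 20p^2 + 140p - 360 = ((2/3)p - 4/3)(30p^2 + 30p + 270) + (0)
Last nonzero remainder: 30p^2 + 30p + 270. Dividing through by 30 gives the monic gcd p^2 + p + 9.
Cancel p^2 + p + 9 from numerator and denominator to get the reduced form.

(-2p^2 + 6p - 34)/(p^2 + 2p + 7)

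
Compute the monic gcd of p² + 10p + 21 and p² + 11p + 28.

p + 7

Apply the Euclidean algorithm:
  p² + 10p + 21 = (p² + 11p + 28) + (-p - 7)
  p² + 11p + 28 = (-p - 4)(-p - 7) + (0)
Last nonzero remainder: -p - 7. Dividing through by -1 gives the monic gcd p + 7.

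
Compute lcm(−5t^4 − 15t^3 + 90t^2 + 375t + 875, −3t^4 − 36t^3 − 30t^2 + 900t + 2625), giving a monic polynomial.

By polynomial division,
  −5t^4 − 15t^3 + 90t^2 + 375t + 875 = (5/3)(−3t^4 − 36t^3 − 30t^2 + 900t + 2625) + (45t^3 + 140t^2 − 1125t − 3500)
  −3t^4 − 36t^3 − 30t^2 + 900t + 2625 = (−(1/15)t − 16/27)(45t^3 + 140t^2 − 1125t − 3500) + (−(595/27)t^2 + 14875/27)
  45t^3 + 140t^2 − 1125t − 3500 = (−(243/119)t − 108/17)(−(595/27)t^2 + 14875/27) + (0)
Last nonzero remainder: −(595/27)t^2 + 14875/27. Dividing through by −595/27 gives the monic gcd t^2 − 25.
Then lcm(f, g) = f·g / gcd(f, g); expanding and making the result monic gives the answer.

t^6 + 15t^5 + 53t^4 − 186t^3 − 1705t^2 − 4725t − 6125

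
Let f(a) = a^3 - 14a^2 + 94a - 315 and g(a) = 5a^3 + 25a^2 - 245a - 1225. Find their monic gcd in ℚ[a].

By polynomial division,
  a^3 - 14a^2 + 94a - 315 = (1/5)(5a^3 + 25a^2 - 245a - 1225) + (-19a^2 + 143a - 70)
  5a^3 + 25a^2 - 245a - 1225 = (-(5/19)a - 1190/361)(-19a^2 + 143a - 70) + ((75075/361)a - 525525/361)
  -19a^2 + 143a - 70 = (-(6859/75075)a + 722/15015)((75075/361)a - 525525/361) + (0)
Last nonzero remainder: (75075/361)a - 525525/361. Dividing through by 75075/361 gives the monic gcd a - 7.

a - 7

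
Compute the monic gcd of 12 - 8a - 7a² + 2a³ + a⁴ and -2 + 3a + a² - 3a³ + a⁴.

Euclidean algorithm in ℚ[a]:
  a⁴ + 2a³ - 7a² - 8a + 12 = (a⁴ - 3a³ + a² + 3a - 2) + (5a³ - 8a² - 11a + 14)
  a⁴ - 3a³ + a² + 3a - 2 = ((1/5)a - 7/25)(5a³ - 8a² - 11a + 14) + ((24/25)a² - (72/25)a + 48/25)
  5a³ - 8a² - 11a + 14 = ((125/24)a + 175/24)((24/25)a² - (72/25)a + 48/25) + (0)
Last nonzero remainder: (24/25)a² - (72/25)a + 48/25. Dividing through by 24/25 gives the monic gcd a² - 3a + 2.

2 - 3a + a²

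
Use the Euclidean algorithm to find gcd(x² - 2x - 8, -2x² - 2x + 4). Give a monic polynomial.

Euclidean algorithm in ℚ[x]:
  x² - 2x - 8 = (-1/2)(-2x² - 2x + 4) + (-3x - 6)
  -2x² - 2x + 4 = ((2/3)x - 2/3)(-3x - 6) + (0)
Last nonzero remainder: -3x - 6. Dividing through by -3 gives the monic gcd x + 2.

x + 2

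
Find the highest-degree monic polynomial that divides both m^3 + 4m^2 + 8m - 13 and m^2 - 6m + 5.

Repeated division with remainder:
  m^3 + 4m^2 + 8m - 13 = (m + 10)(m^2 - 6m + 5) + (63m - 63)
  m^2 - 6m + 5 = ((1/63)m - 5/63)(63m - 63) + (0)
Last nonzero remainder: 63m - 63. Dividing through by 63 gives the monic gcd m - 1.

m - 1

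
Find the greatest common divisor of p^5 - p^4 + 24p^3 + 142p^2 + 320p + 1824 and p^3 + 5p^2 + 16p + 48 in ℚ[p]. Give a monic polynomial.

p^3 + 5p^2 + 16p + 48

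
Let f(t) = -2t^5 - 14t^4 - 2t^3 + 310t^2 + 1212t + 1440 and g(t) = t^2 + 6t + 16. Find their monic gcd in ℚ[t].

t^2 + 6t + 16

By polynomial division,
  -2t^5 - 14t^4 - 2t^3 + 310t^2 + 1212t + 1440 = (-2t^3 - 2t^2 + 42t + 90)(t^2 + 6t + 16) + (0)
The last nonzero remainder t^2 + 6t + 16 is already monic.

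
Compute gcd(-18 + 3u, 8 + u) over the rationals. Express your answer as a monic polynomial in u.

1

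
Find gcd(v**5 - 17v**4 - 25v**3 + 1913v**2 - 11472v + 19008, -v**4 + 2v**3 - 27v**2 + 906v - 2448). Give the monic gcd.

v**2 - 11v + 24

Euclidean algorithm in ℚ[v]:
  v**5 - 17v**4 - 25v**3 + 1913v**2 - 11472v + 19008 = (-v + 15)(-v**4 + 2v**3 - 27v**2 + 906v - 2448) + (-82v**3 + 3224v**2 - 27510v + 55728)
  -v**4 + 2v**3 - 27v**2 + 906v - 2448 = ((1/82)v + 765/1681)(-82v**3 + 3224v**2 - 27510v + 55728) + (-(1947792/1681)v**2 + (21425712/1681)v - 46747008/1681)
  -82v**3 + 3224v**2 - 27510v + 55728 = ((68921/973896)v - 650547/324632)(-(1947792/1681)v**2 + (21425712/1681)v - 46747008/1681) + (0)
Last nonzero remainder: -(1947792/1681)v**2 + (21425712/1681)v - 46747008/1681. Dividing through by -1947792/1681 gives the monic gcd v**2 - 11v + 24.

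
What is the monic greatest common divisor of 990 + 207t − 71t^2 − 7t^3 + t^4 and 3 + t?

3 + t

Repeated division with remainder:
  t^4 − 7t^3 − 71t^2 + 207t + 990 = (t^3 − 10t^2 − 41t + 330)(t + 3) + (0)
The last nonzero remainder t + 3 is already monic.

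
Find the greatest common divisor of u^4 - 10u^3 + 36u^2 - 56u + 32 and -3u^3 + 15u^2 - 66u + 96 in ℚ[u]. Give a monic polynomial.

u - 2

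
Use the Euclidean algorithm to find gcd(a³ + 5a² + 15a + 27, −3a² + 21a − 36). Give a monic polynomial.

Repeated division with remainder:
  a³ + 5a² + 15a + 27 = (−(1/3)a − 4)(−3a² + 21a − 36) + (87a − 117)
  −3a² + 21a − 36 = (−(1/29)a + 164/841)(87a − 117) + (−11088/841)
  87a − 117 = (−(24389/3696)a + 10933/1232)(−11088/841) + (0)
The last nonzero remainder is the constant −11088/841, so the polynomials are coprime and gcd = 1.

1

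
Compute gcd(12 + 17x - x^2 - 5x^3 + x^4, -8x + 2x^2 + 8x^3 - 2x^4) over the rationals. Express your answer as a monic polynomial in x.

Repeated division with remainder:
  x^4 - 5x^3 - x^2 + 17x + 12 = (-1/2)(-2x^4 + 8x^3 + 2x^2 - 8x) + (-x^3 + 13x + 12)
  -2x^4 + 8x^3 + 2x^2 - 8x = (2x - 8)(-x^3 + 13x + 12) + (-24x^2 + 72x + 96)
  -x^3 + 13x + 12 = ((1/24)x + 1/8)(-24x^2 + 72x + 96) + (0)
Last nonzero remainder: -24x^2 + 72x + 96. Dividing through by -24 gives the monic gcd x^2 - 3x - 4.

-4 - 3x + x^2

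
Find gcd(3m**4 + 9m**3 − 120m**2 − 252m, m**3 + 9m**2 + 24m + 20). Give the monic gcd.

m + 2

Apply the Euclidean algorithm:
  3m**4 + 9m**3 − 120m**2 − 252m = (3m − 18)(m**3 + 9m**2 + 24m + 20) + (−30m**2 + 120m + 360)
  m**3 + 9m**2 + 24m + 20 = (−(1/30)m − 13/30)(−30m**2 + 120m + 360) + (88m + 176)
  −30m**2 + 120m + 360 = (−(15/44)m + 45/22)(88m + 176) + (0)
Last nonzero remainder: 88m + 176. Dividing through by 88 gives the monic gcd m + 2.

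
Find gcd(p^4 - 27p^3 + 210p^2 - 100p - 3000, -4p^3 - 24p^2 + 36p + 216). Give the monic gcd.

Apply the Euclidean algorithm:
  p^4 - 27p^3 + 210p^2 - 100p - 3000 = (-(1/4)p + 33/4)(-4p^3 - 24p^2 + 36p + 216) + (417p^2 - 343p - 4782)
  -4p^3 - 24p^2 + 36p + 216 = (-(4/417)p - 11380/173889)(417p^2 - 343p - 4782) + (-(5619712/173889)p - 5619712/57963)
  417p^2 - 343p - 4782 = (-(72511713/5619712)p + 138589533/2809856)(-(5619712/173889)p - 5619712/57963) + (0)
Last nonzero remainder: -(5619712/173889)p - 5619712/57963. Dividing through by -5619712/173889 gives the monic gcd p + 3.

p + 3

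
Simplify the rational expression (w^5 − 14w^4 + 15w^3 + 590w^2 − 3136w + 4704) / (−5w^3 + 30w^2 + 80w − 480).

By polynomial division,
  w^5 − 14w^4 + 15w^3 + 590w^2 − 3136w + 4704 = (−(1/5)w^2 + (8/5)w + 17/5)(−5w^3 + 30w^2 + 80w − 480) + (264w^2 − 2640w + 6336)
  −5w^3 + 30w^2 + 80w − 480 = (−(5/264)w − 5/66)(264w^2 − 2640w + 6336) + (0)
Last nonzero remainder: 264w^2 − 2640w + 6336. Dividing through by 264 gives the monic gcd w^2 − 10w + 24.
Cancel w^2 − 10w + 24 from numerator and denominator to get the reduced form.

(−w^3 + 4w^2 + 49w − 196)/(5w + 20)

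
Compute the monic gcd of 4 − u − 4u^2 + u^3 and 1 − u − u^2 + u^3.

−1 + u^2

By polynomial division,
  u^3 − 4u^2 − u + 4 = (u^3 − u^2 − u + 1) + (−3u^2 + 3)
  u^3 − u^2 − u + 1 = (−(1/3)u + 1/3)(−3u^2 + 3) + (0)
Last nonzero remainder: −3u^2 + 3. Dividing through by −3 gives the monic gcd u^2 − 1.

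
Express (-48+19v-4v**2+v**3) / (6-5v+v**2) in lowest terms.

Apply the Euclidean algorithm:
  v**3-4v**2+19v-48 = (v+1)(v**2-5v+6) + (18v-54)
  v**2-5v+6 = ((1/18)v-1/9)(18v-54) + (0)
Last nonzero remainder: 18v-54. Dividing through by 18 gives the monic gcd v-3.
Cancel v-3 from numerator and denominator to get the reduced form.

(16-v+v**2)/(-2+v)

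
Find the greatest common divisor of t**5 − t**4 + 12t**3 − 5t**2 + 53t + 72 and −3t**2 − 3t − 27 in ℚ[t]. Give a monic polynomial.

By polynomial division,
  t**5 − t**4 + 12t**3 − 5t**2 + 53t + 72 = (−(1/3)t**3 + (2/3)t**2 − (5/3)t − 8/3)(−3t**2 − 3t − 27) + (0)
Last nonzero remainder: −3t**2 − 3t − 27. Dividing through by −3 gives the monic gcd t**2 + t + 9.

t**2 + t + 9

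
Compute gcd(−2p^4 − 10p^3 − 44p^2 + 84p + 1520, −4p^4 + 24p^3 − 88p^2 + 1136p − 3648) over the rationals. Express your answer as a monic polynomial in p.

p^3 + 22p − 152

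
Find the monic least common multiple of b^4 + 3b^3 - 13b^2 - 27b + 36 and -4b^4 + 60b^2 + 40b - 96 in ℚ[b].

b^6 + b^5 - 27b^4 - 25b^3 + 194b^2 + 144b - 288

By polynomial division,
  b^4 + 3b^3 - 13b^2 - 27b + 36 = (-1/4)(-4b^4 + 60b^2 + 40b - 96) + (3b^3 + 2b^2 - 17b + 12)
  -4b^4 + 60b^2 + 40b - 96 = (-(4/3)b + 8/9)(3b^3 + 2b^2 - 17b + 12) + ((320/9)b^2 + (640/9)b - 320/3)
  3b^3 + 2b^2 - 17b + 12 = ((27/320)b - 9/80)((320/9)b^2 + (640/9)b - 320/3) + (0)
Last nonzero remainder: (320/9)b^2 + (640/9)b - 320/3. Dividing through by 320/9 gives the monic gcd b^2 + 2b - 3.
Then lcm(f, g) = f·g / gcd(f, g); expanding and making the result monic gives the answer.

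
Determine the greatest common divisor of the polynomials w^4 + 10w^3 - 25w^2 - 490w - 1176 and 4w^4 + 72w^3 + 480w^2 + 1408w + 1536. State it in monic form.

w^2 + 10w + 24

By polynomial division,
  w^4 + 10w^3 - 25w^2 - 490w - 1176 = (1/4)(4w^4 + 72w^3 + 480w^2 + 1408w + 1536) + (-8w^3 - 145w^2 - 842w - 1560)
  4w^4 + 72w^3 + 480w^2 + 1408w + 1536 = (-(1/2)w + 1/16)(-8w^3 - 145w^2 - 842w - 1560) + ((1089/16)w^2 + (5445/8)w + 3267/2)
  -8w^3 - 145w^2 - 842w - 1560 = (-(128/1089)w - 1040/1089)((1089/16)w^2 + (5445/8)w + 3267/2) + (0)
Last nonzero remainder: (1089/16)w^2 + (5445/8)w + 3267/2. Dividing through by 1089/16 gives the monic gcd w^2 + 10w + 24.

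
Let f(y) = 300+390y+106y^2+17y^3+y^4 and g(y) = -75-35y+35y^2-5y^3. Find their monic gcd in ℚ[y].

By polynomial division,
  y^4+17y^3+106y^2+390y+300 = (-(1/5)y-24/5)(-5y^3+35y^2-35y-75) + (267y^2+207y-60)
  -5y^3+35y^2-35y-75 = (-(5/267)y+3460/23763)(267y^2+207y-60) + (-(524875/7921)y-524875/7921)
  267y^2+207y-60 = (-(2114907/524875)y+95052/104975)(-(524875/7921)y-524875/7921) + (0)
Last nonzero remainder: -(524875/7921)y-524875/7921. Dividing through by -524875/7921 gives the monic gcd y+1.

1+y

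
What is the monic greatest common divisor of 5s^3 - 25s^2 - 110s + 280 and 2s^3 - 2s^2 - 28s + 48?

By polynomial division,
  5s^3 - 25s^2 - 110s + 280 = (5/2)(2s^3 - 2s^2 - 28s + 48) + (-20s^2 - 40s + 160)
  2s^3 - 2s^2 - 28s + 48 = (-(1/10)s + 3/10)(-20s^2 - 40s + 160) + (0)
Last nonzero remainder: -20s^2 - 40s + 160. Dividing through by -20 gives the monic gcd s^2 + 2s - 8.

s^2 + 2s - 8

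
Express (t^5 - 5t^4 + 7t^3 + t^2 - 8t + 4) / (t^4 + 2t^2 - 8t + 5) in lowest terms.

(t^3 - 3t^2 + 4)/(t^2 + 2t + 5)

Repeated division with remainder:
  t^5 - 5t^4 + 7t^3 + t^2 - 8t + 4 = (t - 5)(t^4 + 2t^2 - 8t + 5) + (5t^3 + 19t^2 - 53t + 29)
  t^4 + 2t^2 - 8t + 5 = ((1/5)t - 19/25)(5t^3 + 19t^2 - 53t + 29) + ((676/25)t^2 - (1352/25)t + 676/25)
  5t^3 + 19t^2 - 53t + 29 = ((125/676)t + 725/676)((676/25)t^2 - (1352/25)t + 676/25) + (0)
Last nonzero remainder: (676/25)t^2 - (1352/25)t + 676/25. Dividing through by 676/25 gives the monic gcd t^2 - 2t + 1.
Cancel t^2 - 2t + 1 from numerator and denominator to get the reduced form.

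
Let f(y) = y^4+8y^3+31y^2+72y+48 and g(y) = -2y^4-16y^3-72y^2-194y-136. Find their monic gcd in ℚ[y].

y^2+5y+4

Repeated division with remainder:
  y^4+8y^3+31y^2+72y+48 = (-1/2)(-2y^4-16y^3-72y^2-194y-136) + (-5y^2-25y-20)
  -2y^4-16y^3-72y^2-194y-136 = ((2/5)y^2+(6/5)y+34/5)(-5y^2-25y-20) + (0)
Last nonzero remainder: -5y^2-25y-20. Dividing through by -5 gives the monic gcd y^2+5y+4.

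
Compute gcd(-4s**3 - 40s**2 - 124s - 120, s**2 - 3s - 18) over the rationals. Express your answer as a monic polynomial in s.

Repeated division with remainder:
  -4s**3 - 40s**2 - 124s - 120 = (-4s - 52)(s**2 - 3s - 18) + (-352s - 1056)
  s**2 - 3s - 18 = (-(1/352)s + 3/176)(-352s - 1056) + (0)
Last nonzero remainder: -352s - 1056. Dividing through by -352 gives the monic gcd s + 3.

s + 3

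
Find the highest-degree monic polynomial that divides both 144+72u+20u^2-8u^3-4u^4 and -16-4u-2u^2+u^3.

By polynomial division,
  -4u^4-8u^3+20u^2+72u+144 = (-4u-16)(u^3-2u^2-4u-16) + (-28u^2-56u-112)
  u^3-2u^2-4u-16 = (-(1/28)u+1/7)(-28u^2-56u-112) + (0)
Last nonzero remainder: -28u^2-56u-112. Dividing through by -28 gives the monic gcd u^2+2u+4.

4+2u+u^2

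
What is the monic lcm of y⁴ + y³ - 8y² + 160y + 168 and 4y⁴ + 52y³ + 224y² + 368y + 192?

y⁶ + 7y⁵ + 6y⁴ + 120y³ + 1064y² + 2288y + 1344

Repeated division with remainder:
  y⁴ + y³ - 8y² + 160y + 168 = (1/4)(4y⁴ + 52y³ + 224y² + 368y + 192) + (-12y³ - 64y² + 68y + 120)
  4y⁴ + 52y³ + 224y² + 368y + 192 = (-(1/3)y - 23/9)(-12y³ - 64y² + 68y + 120) + ((748/9)y² + (5236/9)y + 1496/3)
  -12y³ - 64y² + 68y + 120 = (-(27/187)y + 45/187)((748/9)y² + (5236/9)y + 1496/3) + (0)
Last nonzero remainder: (748/9)y² + (5236/9)y + 1496/3. Dividing through by 748/9 gives the monic gcd y² + 7y + 6.
Then lcm(f, g) = f·g / gcd(f, g); expanding and making the result monic gives the answer.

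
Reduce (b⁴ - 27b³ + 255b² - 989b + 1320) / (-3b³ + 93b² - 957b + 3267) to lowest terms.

Apply the Euclidean algorithm:
  b⁴ - 27b³ + 255b² - 989b + 1320 = (-(1/3)b - 4/3)(-3b³ + 93b² - 957b + 3267) + (60b² - 1176b + 5676)
  -3b³ + 93b² - 957b + 3267 = (-(1/20)b + 57/100)(60b² - 1176b + 5676) + (-(72/25)b + 792/25)
  60b² - 1176b + 5676 = (-(125/6)b + 1075/6)(-(72/25)b + 792/25) + (0)
Last nonzero remainder: -(72/25)b + 792/25. Dividing through by -72/25 gives the monic gcd b - 11.
Cancel b - 11 from numerator and denominator to get the reduced form.

(-b³ + 16b² - 79b + 120)/(3b² - 60b + 297)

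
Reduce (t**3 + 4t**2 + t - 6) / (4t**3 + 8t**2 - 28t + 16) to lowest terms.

By polynomial division,
  t**3 + 4t**2 + t - 6 = (1/4)(4t**3 + 8t**2 - 28t + 16) + (2t**2 + 8t - 10)
  4t**3 + 8t**2 - 28t + 16 = (2t - 4)(2t**2 + 8t - 10) + (24t - 24)
  2t**2 + 8t - 10 = ((1/12)t + 5/12)(24t - 24) + (0)
Last nonzero remainder: 24t - 24. Dividing through by 24 gives the monic gcd t - 1.
Cancel t - 1 from numerator and denominator to get the reduced form.

(t**2 + 5t + 6)/(4t**2 + 12t - 16)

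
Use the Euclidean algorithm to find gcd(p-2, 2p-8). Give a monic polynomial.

1

Repeated division with remainder:
  p-2 = (1/2)(2p-8) + (2)
  2p-8 = (p-4)(2) + (0)
The last nonzero remainder is the constant 2, so the polynomials are coprime and gcd = 1.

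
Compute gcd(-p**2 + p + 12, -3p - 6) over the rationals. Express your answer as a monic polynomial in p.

1

Euclidean algorithm in ℚ[p]:
  -p**2 + p + 12 = ((1/3)p - 1)(-3p - 6) + (6)
  -3p - 6 = (-(1/2)p - 1)(6) + (0)
The last nonzero remainder is the constant 6, so the polynomials are coprime and gcd = 1.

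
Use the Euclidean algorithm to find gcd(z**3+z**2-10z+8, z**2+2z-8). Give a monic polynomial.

z**2+2z-8

Euclidean algorithm in ℚ[z]:
  z**3+z**2-10z+8 = (z-1)(z**2+2z-8) + (0)
The last nonzero remainder z**2+2z-8 is already monic.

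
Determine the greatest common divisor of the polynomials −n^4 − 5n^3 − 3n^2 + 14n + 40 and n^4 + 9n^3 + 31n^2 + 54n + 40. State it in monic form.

Repeated division with remainder:
  −n^4 − 5n^3 − 3n^2 + 14n + 40 = (−1)(n^4 + 9n^3 + 31n^2 + 54n + 40) + (4n^3 + 28n^2 + 68n + 80)
  n^4 + 9n^3 + 31n^2 + 54n + 40 = ((1/4)n + 1/2)(4n^3 + 28n^2 + 68n + 80) + (0)
Last nonzero remainder: 4n^3 + 28n^2 + 68n + 80. Dividing through by 4 gives the monic gcd n^3 + 7n^2 + 17n + 20.

n^3 + 7n^2 + 17n + 20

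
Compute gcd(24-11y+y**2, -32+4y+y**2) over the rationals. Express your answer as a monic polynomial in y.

By polynomial division,
  y**2-11y+24 = (y**2+4y-32) + (-15y+56)
  y**2+4y-32 = (-(1/15)y-116/225)(-15y+56) + (-704/225)
  -15y+56 = ((3375/704)y-1575/88)(-704/225) + (0)
The last nonzero remainder is the constant -704/225, so the polynomials are coprime and gcd = 1.

1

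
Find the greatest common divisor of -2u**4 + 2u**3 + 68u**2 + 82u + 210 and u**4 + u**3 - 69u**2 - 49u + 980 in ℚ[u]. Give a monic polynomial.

u**2 - 2u - 35

By polynomial division,
  -2u**4 + 2u**3 + 68u**2 + 82u + 210 = (-2)(u**4 + u**3 - 69u**2 - 49u + 980) + (4u**3 - 70u**2 - 16u + 2170)
  u**4 + u**3 - 69u**2 - 49u + 980 = ((1/4)u + 37/8)(4u**3 - 70u**2 - 16u + 2170) + ((1035/4)u**2 - (1035/2)u - 36225/4)
  4u**3 - 70u**2 - 16u + 2170 = ((16/1035)u - 248/1035)((1035/4)u**2 - (1035/2)u - 36225/4) + (0)
Last nonzero remainder: (1035/4)u**2 - (1035/2)u - 36225/4. Dividing through by 1035/4 gives the monic gcd u**2 - 2u - 35.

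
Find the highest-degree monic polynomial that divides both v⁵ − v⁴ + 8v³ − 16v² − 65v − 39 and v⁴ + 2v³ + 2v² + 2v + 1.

v² + 2v + 1

Apply the Euclidean algorithm:
  v⁵ − v⁴ + 8v³ − 16v² − 65v − 39 = (v − 3)(v⁴ + 2v³ + 2v² + 2v + 1) + (12v³ − 12v² − 60v − 36)
  v⁴ + 2v³ + 2v² + 2v + 1 = ((1/12)v + 1/4)(12v³ − 12v² − 60v − 36) + (10v² + 20v + 10)
  12v³ − 12v² − 60v − 36 = ((6/5)v − 18/5)(10v² + 20v + 10) + (0)
Last nonzero remainder: 10v² + 20v + 10. Dividing through by 10 gives the monic gcd v² + 2v + 1.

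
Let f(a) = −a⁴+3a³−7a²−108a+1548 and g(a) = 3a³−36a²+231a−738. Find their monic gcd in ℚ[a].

a−6

Euclidean algorithm in ℚ[a]:
  −a⁴+3a³−7a²−108a+1548 = (−(1/3)a−3)(3a³−36a²+231a−738) + (−38a²+339a−666)
  3a³−36a²+231a−738 = (−(3/38)a+351/1444)(−38a²+339a−666) + ((138651/1444)a−415953/722)
  −38a²+339a−666 = (−(54872/138651)a+53428/46217)((138651/1444)a−415953/722) + (0)
Last nonzero remainder: (138651/1444)a−415953/722. Dividing through by 138651/1444 gives the monic gcd a−6.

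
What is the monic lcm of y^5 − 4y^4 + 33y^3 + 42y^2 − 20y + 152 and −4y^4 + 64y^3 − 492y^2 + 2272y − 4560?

Euclidean algorithm in ℚ[y]:
  y^5 − 4y^4 + 33y^3 + 42y^2 − 20y + 152 = (−(1/4)y − 3)(−4y^4 + 64y^3 − 492y^2 + 2272y − 4560) + (102y^3 − 866y^2 + 5656y − 13528)
  −4y^4 + 64y^3 − 492y^2 + 2272y − 4560 = (−(2/51)y + 766/2601)(102y^3 − 866y^2 + 5656y − 13528) + (−(39424/2601)y^2 + (197120/2601)y − 1498112/2601)
  102y^3 − 866y^2 + 5656y − 13528 = (−(132651/19712)y + 231489/9856)(−(39424/2601)y^2 + (197120/2601)y − 1498112/2601) + (0)
Last nonzero remainder: −(39424/2601)y^2 + (197120/2601)y − 1498112/2601. Dividing through by −39424/2601 gives the monic gcd y^2 − 5y + 38.
Then lcm(f, g) = f·g / gcd(f, g); expanding and making the result monic gives the answer.

y^7 − 15y^6 + 107y^5 − 441y^4 + 508y^3 + 1632y^2 − 2272y + 4560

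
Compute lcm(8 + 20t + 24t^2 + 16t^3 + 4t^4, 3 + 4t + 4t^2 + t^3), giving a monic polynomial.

By polynomial division,
  4t^4 + 16t^3 + 24t^2 + 20t + 8 = (4t)(t^3 + 4t^2 + 4t + 3) + (8t^2 + 8t + 8)
  t^3 + 4t^2 + 4t + 3 = ((1/8)t + 3/8)(8t^2 + 8t + 8) + (0)
Last nonzero remainder: 8t^2 + 8t + 8. Dividing through by 8 gives the monic gcd t^2 + t + 1.
Then lcm(f, g) = f·g / gcd(f, g); expanding and making the result monic gives the answer.

6 + 17t + 23t^2 + 18t^3 + 7t^4 + t^5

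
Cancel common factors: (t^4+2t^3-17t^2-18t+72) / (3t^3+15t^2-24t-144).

Repeated division with remainder:
  t^4+2t^3-17t^2-18t+72 = ((1/3)t-1)(3t^3+15t^2-24t-144) + (6t^2+6t-72)
  3t^3+15t^2-24t-144 = ((1/2)t+2)(6t^2+6t-72) + (0)
Last nonzero remainder: 6t^2+6t-72. Dividing through by 6 gives the monic gcd t^2+t-12.
Cancel t^2+t-12 from numerator and denominator to get the reduced form.

(t^2+t-6)/(3t+12)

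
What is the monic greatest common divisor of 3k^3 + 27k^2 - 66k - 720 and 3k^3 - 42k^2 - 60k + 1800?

By polynomial division,
  3k^3 + 27k^2 - 66k - 720 = (3k^3 - 42k^2 - 60k + 1800) + (69k^2 - 6k - 2520)
  3k^3 - 42k^2 - 60k + 1800 = ((1/23)k - 320/529)(69k^2 - 6k - 2520) + ((24300/529)k + 145800/529)
  69k^2 - 6k - 2520 = ((12167/8100)k - 3703/405)((24300/529)k + 145800/529) + (0)
Last nonzero remainder: (24300/529)k + 145800/529. Dividing through by 24300/529 gives the monic gcd k + 6.

k + 6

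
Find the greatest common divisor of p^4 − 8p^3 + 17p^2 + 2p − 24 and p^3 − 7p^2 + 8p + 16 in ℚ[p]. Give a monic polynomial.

p^2 − 3p − 4

Apply the Euclidean algorithm:
  p^4 − 8p^3 + 17p^2 + 2p − 24 = (p − 1)(p^3 − 7p^2 + 8p + 16) + (2p^2 − 6p − 8)
  p^3 − 7p^2 + 8p + 16 = ((1/2)p − 2)(2p^2 − 6p − 8) + (0)
Last nonzero remainder: 2p^2 − 6p − 8. Dividing through by 2 gives the monic gcd p^2 − 3p − 4.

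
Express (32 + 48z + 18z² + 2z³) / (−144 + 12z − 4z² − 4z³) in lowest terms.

By polynomial division,
  2z³ + 18z² + 48z + 32 = (−1/2)(−4z³ − 4z² + 12z − 144) + (16z² + 54z − 40)
  −4z³ − 4z² + 12z − 144 = (−(1/4)z + 19/32)(16z² + 54z − 40) + (−(481/16)z − 481/4)
  16z² + 54z − 40 = (−(256/481)z + 160/481)(−(481/16)z − 481/4) + (0)
Last nonzero remainder: −(481/16)z − 481/4. Dividing through by −481/16 gives the monic gcd z + 4.
Cancel z + 4 from numerator and denominator to get the reduced form.

(−4 − 5z − z²)/(18 − 6z + 2z²)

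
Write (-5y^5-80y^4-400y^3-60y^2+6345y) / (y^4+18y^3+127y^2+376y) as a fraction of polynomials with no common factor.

Repeated division with remainder:
  -5y^5-80y^4-400y^3-60y^2+6345y = (-5y+10)(y^4+18y^3+127y^2+376y) + (55y^3+550y^2+2585y)
  y^4+18y^3+127y^2+376y = ((1/55)y+8/55)(55y^3+550y^2+2585y) + (0)
Last nonzero remainder: 55y^3+550y^2+2585y. Dividing through by 55 gives the monic gcd y^3+10y^2+47y.
Cancel y^3+10y^2+47y from numerator and denominator to get the reduced form.

(-5y^2-30y+135)/(y+8)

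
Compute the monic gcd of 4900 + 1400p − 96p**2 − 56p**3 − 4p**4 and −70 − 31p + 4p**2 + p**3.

Euclidean algorithm in ℚ[p]:
  −4p**4 − 56p**3 − 96p**2 + 1400p + 4900 = (−4p − 40)(p**3 + 4p**2 − 31p − 70) + (−60p**2 − 120p + 2100)
  p**3 + 4p**2 − 31p − 70 = (−(1/60)p − 1/30)(−60p**2 − 120p + 2100) + (0)
Last nonzero remainder: −60p**2 − 120p + 2100. Dividing through by −60 gives the monic gcd p**2 + 2p − 35.

−35 + 2p + p**2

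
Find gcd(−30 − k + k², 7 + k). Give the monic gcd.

1

Euclidean algorithm in ℚ[k]:
  k² − k − 30 = (k − 8)(k + 7) + (26)
  k + 7 = ((1/26)k + 7/26)(26) + (0)
The last nonzero remainder is the constant 26, so the polynomials are coprime and gcd = 1.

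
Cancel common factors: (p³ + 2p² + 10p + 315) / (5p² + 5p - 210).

(p² - 5p + 45)/(5p - 30)

Euclidean algorithm in ℚ[p]:
  p³ + 2p² + 10p + 315 = ((1/5)p + 1/5)(5p² + 5p - 210) + (51p + 357)
  5p² + 5p - 210 = ((5/51)p - 10/17)(51p + 357) + (0)
Last nonzero remainder: 51p + 357. Dividing through by 51 gives the monic gcd p + 7.
Cancel p + 7 from numerator and denominator to get the reduced form.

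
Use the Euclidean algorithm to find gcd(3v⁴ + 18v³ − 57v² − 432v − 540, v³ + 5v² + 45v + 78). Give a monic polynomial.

v + 2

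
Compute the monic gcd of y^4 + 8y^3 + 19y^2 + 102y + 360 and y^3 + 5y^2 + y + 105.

y^2 - 2y + 15

By polynomial division,
  y^4 + 8y^3 + 19y^2 + 102y + 360 = (y + 3)(y^3 + 5y^2 + y + 105) + (3y^2 - 6y + 45)
  y^3 + 5y^2 + y + 105 = ((1/3)y + 7/3)(3y^2 - 6y + 45) + (0)
Last nonzero remainder: 3y^2 - 6y + 45. Dividing through by 3 gives the monic gcd y^2 - 2y + 15.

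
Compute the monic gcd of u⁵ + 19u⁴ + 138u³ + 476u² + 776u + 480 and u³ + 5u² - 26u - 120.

Repeated division with remainder:
  u⁵ + 19u⁴ + 138u³ + 476u² + 776u + 480 = (u² + 14u + 94)(u³ + 5u² - 26u - 120) + (490u² + 4900u + 11760)
  u³ + 5u² - 26u - 120 = ((1/490)u - 1/98)(490u² + 4900u + 11760) + (0)
Last nonzero remainder: 490u² + 4900u + 11760. Dividing through by 490 gives the monic gcd u² + 10u + 24.

u² + 10u + 24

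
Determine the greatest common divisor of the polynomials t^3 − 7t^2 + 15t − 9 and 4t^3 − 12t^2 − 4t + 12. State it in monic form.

t^2 − 4t + 3

Euclidean algorithm in ℚ[t]:
  t^3 − 7t^2 + 15t − 9 = (1/4)(4t^3 − 12t^2 − 4t + 12) + (−4t^2 + 16t − 12)
  4t^3 − 12t^2 − 4t + 12 = (−t − 1)(−4t^2 + 16t − 12) + (0)
Last nonzero remainder: −4t^2 + 16t − 12. Dividing through by −4 gives the monic gcd t^2 − 4t + 3.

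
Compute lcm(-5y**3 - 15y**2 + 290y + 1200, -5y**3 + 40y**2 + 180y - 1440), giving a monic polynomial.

y**4 - 3y**3 - 76y**2 + 108y + 1440

Apply the Euclidean algorithm:
  -5y**3 - 15y**2 + 290y + 1200 = (-5y**3 + 40y**2 + 180y - 1440) + (-55y**2 + 110y + 2640)
  -5y**3 + 40y**2 + 180y - 1440 = ((1/11)y - 6/11)(-55y**2 + 110y + 2640) + (0)
Last nonzero remainder: -55y**2 + 110y + 2640. Dividing through by -55 gives the monic gcd y**2 - 2y - 48.
Then lcm(f, g) = f·g / gcd(f, g); expanding and making the result monic gives the answer.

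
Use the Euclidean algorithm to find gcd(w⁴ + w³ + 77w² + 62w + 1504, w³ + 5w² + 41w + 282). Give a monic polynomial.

w² − w + 47

Euclidean algorithm in ℚ[w]:
  w⁴ + w³ + 77w² + 62w + 1504 = (w − 4)(w³ + 5w² + 41w + 282) + (56w² − 56w + 2632)
  w³ + 5w² + 41w + 282 = ((1/56)w + 3/28)(56w² − 56w + 2632) + (0)
Last nonzero remainder: 56w² − 56w + 2632. Dividing through by 56 gives the monic gcd w² − w + 47.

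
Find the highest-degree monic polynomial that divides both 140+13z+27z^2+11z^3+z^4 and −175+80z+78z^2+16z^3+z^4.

By polynomial division,
  z^4+11z^3+27z^2+13z+140 = (z^4+16z^3+78z^2+80z−175) + (−5z^3−51z^2−67z+315)
  z^4+16z^3+78z^2+80z−175 = (−(1/5)z−29/25)(−5z^3−51z^2−67z+315) + ((136/25)z^2+(1632/25)z+952/5)
  −5z^3−51z^2−67z+315 = (−(125/136)z+225/136)((136/25)z^2+(1632/25)z+952/5) + (0)
Last nonzero remainder: (136/25)z^2+(1632/25)z+952/5. Dividing through by 136/25 gives the monic gcd z^2+12z+35.

35+12z+z^2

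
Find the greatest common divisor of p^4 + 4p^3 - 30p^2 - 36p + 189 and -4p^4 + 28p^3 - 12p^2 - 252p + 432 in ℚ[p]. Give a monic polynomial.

Euclidean algorithm in ℚ[p]:
  p^4 + 4p^3 - 30p^2 - 36p + 189 = (-1/4)(-4p^4 + 28p^3 - 12p^2 - 252p + 432) + (11p^3 - 33p^2 - 99p + 297)
  -4p^4 + 28p^3 - 12p^2 - 252p + 432 = (-(4/11)p + 16/11)(11p^3 - 33p^2 - 99p + 297) + (0)
Last nonzero remainder: 11p^3 - 33p^2 - 99p + 297. Dividing through by 11 gives the monic gcd p^3 - 3p^2 - 9p + 27.

p^3 - 3p^2 - 9p + 27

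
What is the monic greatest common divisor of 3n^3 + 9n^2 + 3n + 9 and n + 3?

n + 3

By polynomial division,
  3n^3 + 9n^2 + 3n + 9 = (3n^2 + 3)(n + 3) + (0)
The last nonzero remainder n + 3 is already monic.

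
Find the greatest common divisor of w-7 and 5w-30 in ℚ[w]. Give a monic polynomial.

1

By polynomial division,
  w-7 = (1/5)(5w-30) + (-1)
  5w-30 = (-5w+30)(-1) + (0)
The last nonzero remainder is the constant -1, so the polynomials are coprime and gcd = 1.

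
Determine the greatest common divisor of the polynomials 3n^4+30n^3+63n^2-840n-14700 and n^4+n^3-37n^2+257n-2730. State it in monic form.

n^2+3n-70

Repeated division with remainder:
  3n^4+30n^3+63n^2-840n-14700 = (3)(n^4+n^3-37n^2+257n-2730) + (27n^3+174n^2-1611n-6510)
  n^4+n^3-37n^2+257n-2730 = ((1/27)n-49/243)(27n^3+174n^2-1611n-6510) + ((4678/81)n^2+(4678/27)n-327460/81)
  27n^3+174n^2-1611n-6510 = ((2187/4678)n+7533/4678)((4678/81)n^2+(4678/27)n-327460/81) + (0)
Last nonzero remainder: (4678/81)n^2+(4678/27)n-327460/81. Dividing through by 4678/81 gives the monic gcd n^2+3n-70.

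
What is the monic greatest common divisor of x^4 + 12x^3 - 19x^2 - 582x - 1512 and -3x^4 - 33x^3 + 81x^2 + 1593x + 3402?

x^3 + 8x^2 - 51x - 378

By polynomial division,
  x^4 + 12x^3 - 19x^2 - 582x - 1512 = (-1/3)(-3x^4 - 33x^3 + 81x^2 + 1593x + 3402) + (x^3 + 8x^2 - 51x - 378)
  -3x^4 - 33x^3 + 81x^2 + 1593x + 3402 = (-3x - 9)(x^3 + 8x^2 - 51x - 378) + (0)
The last nonzero remainder x^3 + 8x^2 - 51x - 378 is already monic.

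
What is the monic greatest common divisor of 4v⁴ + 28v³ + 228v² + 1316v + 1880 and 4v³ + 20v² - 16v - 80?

v² + 7v + 10

Euclidean algorithm in ℚ[v]:
  4v⁴ + 28v³ + 228v² + 1316v + 1880 = (v + 2)(4v³ + 20v² - 16v - 80) + (204v² + 1428v + 2040)
  4v³ + 20v² - 16v - 80 = ((1/51)v - 2/51)(204v² + 1428v + 2040) + (0)
Last nonzero remainder: 204v² + 1428v + 2040. Dividing through by 204 gives the monic gcd v² + 7v + 10.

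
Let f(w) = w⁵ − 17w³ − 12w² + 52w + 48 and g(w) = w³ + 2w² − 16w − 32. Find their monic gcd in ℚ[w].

Repeated division with remainder:
  w⁵ − 17w³ − 12w² + 52w + 48 = (w² − 2w + 3)(w³ + 2w² − 16w − 32) + (−18w² + 36w + 144)
  w³ + 2w² − 16w − 32 = (−(1/18)w − 2/9)(−18w² + 36w + 144) + (0)
Last nonzero remainder: −18w² + 36w + 144. Dividing through by −18 gives the monic gcd w² − 2w − 8.

w² − 2w − 8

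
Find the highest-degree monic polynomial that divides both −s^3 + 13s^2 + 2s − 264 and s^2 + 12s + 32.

s + 4

By polynomial division,
  −s^3 + 13s^2 + 2s − 264 = (−s + 25)(s^2 + 12s + 32) + (−266s − 1064)
  s^2 + 12s + 32 = (−(1/266)s − 4/133)(−266s − 1064) + (0)
Last nonzero remainder: −266s − 1064. Dividing through by −266 gives the monic gcd s + 4.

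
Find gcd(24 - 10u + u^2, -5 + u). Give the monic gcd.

Repeated division with remainder:
  u^2 - 10u + 24 = (u - 5)(u - 5) + (-1)
  u - 5 = (-u + 5)(-1) + (0)
The last nonzero remainder is the constant -1, so the polynomials are coprime and gcd = 1.

1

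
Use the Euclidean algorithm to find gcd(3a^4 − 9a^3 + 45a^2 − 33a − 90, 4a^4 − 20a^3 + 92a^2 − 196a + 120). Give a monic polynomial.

a^3 − 4a^2 + 19a − 30

Apply the Euclidean algorithm:
  3a^4 − 9a^3 + 45a^2 − 33a − 90 = (3/4)(4a^4 − 20a^3 + 92a^2 − 196a + 120) + (6a^3 − 24a^2 + 114a − 180)
  4a^4 − 20a^3 + 92a^2 − 196a + 120 = ((2/3)a − 2/3)(6a^3 − 24a^2 + 114a − 180) + (0)
Last nonzero remainder: 6a^3 − 24a^2 + 114a − 180. Dividing through by 6 gives the monic gcd a^3 − 4a^2 + 19a − 30.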